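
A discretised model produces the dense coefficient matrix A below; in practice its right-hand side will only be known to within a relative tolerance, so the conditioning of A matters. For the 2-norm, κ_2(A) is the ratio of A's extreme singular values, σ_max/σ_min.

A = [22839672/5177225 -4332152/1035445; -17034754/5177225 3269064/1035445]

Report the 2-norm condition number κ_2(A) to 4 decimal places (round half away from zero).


357.0500

form AᵀA = [32473338436324/1072146348025 -6185305271376/214429269605; -6185305271376/214429269605 1178172815488/42885853921] with trace 73635741764/1274847025 and determinant 33362176/1274847025
solving λ² − 73635741764/1274847025·λ + 33362176/1274847025 = 0 gives λ = 1444/25, 23104/50993881
σ_max=√(1444/25)=(38/5), σ_min=√(23104/50993881)=(152/7141) → κ = 357.0500


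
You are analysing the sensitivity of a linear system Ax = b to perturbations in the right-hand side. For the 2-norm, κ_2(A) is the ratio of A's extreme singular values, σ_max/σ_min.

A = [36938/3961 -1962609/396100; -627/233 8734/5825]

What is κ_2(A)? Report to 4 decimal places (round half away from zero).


186.4000

M = AᵀA = [1478030125/15689521 -1576507185/31379042; -1576507185/31379042 6727304881/251032336]. tr(M)=105106529/868624, det(M)=366025/868624
λ_max, λ_min = (105106529/868624 ± √11046110686029441/754507653376)/2 = 121, 3025/868624
κ_2(A) = √(λ_max/λ_min) = √(121 / (3025/868624)) = 186.4000


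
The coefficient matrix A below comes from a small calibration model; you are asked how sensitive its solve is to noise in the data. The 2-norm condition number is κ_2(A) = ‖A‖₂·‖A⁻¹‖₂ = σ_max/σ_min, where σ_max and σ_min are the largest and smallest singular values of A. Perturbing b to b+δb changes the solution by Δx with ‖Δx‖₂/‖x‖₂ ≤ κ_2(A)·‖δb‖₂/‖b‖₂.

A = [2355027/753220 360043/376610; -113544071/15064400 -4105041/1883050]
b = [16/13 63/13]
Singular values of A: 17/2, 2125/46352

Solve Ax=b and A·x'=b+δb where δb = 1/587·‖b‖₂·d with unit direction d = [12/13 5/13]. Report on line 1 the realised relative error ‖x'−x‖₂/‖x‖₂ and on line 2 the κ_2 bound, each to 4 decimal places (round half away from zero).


0.0028
0.3159

σ_max = 17/2, σ_min = 2125/46352
κ = σ_max/σ_min = (17/2)/(2125/46352) = 185.4080
κ_2(A)·‖δb‖/‖b‖ = 0.3159
solve Ax = b  →  x = [-18.7744 62.6888]
‖b‖ = 5.0000, ‖x‖ = 65.4398
with δb = [0.0079 0.0033], A·Δx = δb → ‖Δx‖ = 0.1858
realised ‖Δx‖/‖x‖ = 0.0028
tightness: 0.0028 against a bound of 0.3159 (unrounded ratio ≈ 0.0090)


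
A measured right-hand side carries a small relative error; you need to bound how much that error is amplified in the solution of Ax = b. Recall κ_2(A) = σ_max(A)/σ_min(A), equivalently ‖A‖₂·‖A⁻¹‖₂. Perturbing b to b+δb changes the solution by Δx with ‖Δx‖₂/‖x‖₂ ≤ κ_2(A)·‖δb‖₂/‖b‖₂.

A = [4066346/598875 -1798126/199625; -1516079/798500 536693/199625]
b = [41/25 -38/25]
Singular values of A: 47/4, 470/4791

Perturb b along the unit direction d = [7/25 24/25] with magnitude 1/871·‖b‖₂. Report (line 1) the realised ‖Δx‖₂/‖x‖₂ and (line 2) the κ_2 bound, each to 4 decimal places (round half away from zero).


from the listed singular values, σ₁ = 47/4, σ_n = 470/4791
κ = σ_max/σ_min = (47/4)/(470/4791) = 119.7750
bound on ‖Δx‖/‖x‖: κ·ε = 119.7750·1/871 = 0.1375
solve Ax = b  →  x = [-8.0528 -6.2523]
‖b‖₂ = 2.2361 and ‖x‖₂ = 10.1950
Δx = A⁻¹·δb where δb = 1/871·2.2361·d; ‖Δx‖ = 0.0262
realised ‖Δx‖/‖x‖ = 0.0026
tightness: 0.0026 against a bound of 0.1375 (unrounded ratio ≈ 0.0187)

0.0026
0.1375


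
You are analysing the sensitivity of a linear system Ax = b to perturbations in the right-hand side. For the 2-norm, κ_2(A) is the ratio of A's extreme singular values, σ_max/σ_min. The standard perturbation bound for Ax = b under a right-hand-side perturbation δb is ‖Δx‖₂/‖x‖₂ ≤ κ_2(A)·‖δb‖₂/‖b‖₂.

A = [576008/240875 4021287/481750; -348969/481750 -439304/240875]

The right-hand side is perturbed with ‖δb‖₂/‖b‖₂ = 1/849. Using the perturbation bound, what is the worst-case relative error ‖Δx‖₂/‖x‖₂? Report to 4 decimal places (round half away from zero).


0.0554

AᵀA = [861939457/138062500 734561856/34515625; 734561856/34515625 10078941793/138062500]; tr = 1750541/22090, det = 62742241/22090000
char-poly roots: 7921/100 and 7921/220900
κ_2(A) = √(λ_max/λ_min) = √((7921/100) / (7921/220900)) = 47.0000
κ_2(A)·‖δb‖/‖b‖ = 0.0554


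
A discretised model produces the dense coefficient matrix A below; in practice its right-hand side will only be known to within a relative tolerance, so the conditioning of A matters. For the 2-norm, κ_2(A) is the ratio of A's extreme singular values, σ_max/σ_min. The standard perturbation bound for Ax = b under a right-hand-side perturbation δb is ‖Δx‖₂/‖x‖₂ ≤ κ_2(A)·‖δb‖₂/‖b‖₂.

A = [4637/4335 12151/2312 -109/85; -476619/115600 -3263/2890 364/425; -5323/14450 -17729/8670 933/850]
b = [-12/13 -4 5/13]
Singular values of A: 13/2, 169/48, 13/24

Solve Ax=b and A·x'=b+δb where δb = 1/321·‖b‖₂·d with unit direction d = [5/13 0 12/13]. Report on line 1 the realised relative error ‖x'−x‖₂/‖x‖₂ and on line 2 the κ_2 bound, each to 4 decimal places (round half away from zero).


0.0207
0.0374

from the listed singular values, σ₁ = 13/2, σ_n = 13/24
κ_2(A) = (13/2) / (13/24) = 12.0000
worst-case relative error ≤ 12.0000 × 1/321 = 0.0374
solve Ax = b  →  x = [1.0719 -0.4043 -0.0431]
‖b‖₂ = 4.1231 and ‖x‖₂ = 1.1465
with δb = [0.0049 0.0000 0.0119], A·Δx = δb → ‖Δx‖ = 0.0237
relative error = 0.0207
tightness: 0.0207 against a bound of 0.0374 (unrounded ratio ≈ 0.5533)


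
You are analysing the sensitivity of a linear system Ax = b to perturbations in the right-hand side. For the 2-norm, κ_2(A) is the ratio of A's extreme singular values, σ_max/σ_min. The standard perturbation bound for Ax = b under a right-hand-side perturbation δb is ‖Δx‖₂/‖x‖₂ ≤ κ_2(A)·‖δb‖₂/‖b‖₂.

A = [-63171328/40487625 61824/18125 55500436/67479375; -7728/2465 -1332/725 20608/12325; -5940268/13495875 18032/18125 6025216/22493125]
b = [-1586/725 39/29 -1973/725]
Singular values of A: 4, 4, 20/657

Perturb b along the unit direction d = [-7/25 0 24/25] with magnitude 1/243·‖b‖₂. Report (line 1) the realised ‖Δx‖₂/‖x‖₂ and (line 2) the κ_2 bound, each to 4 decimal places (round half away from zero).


0.0077
0.5407

largest singular value 4, smallest 20/657
κ = σ_max/σ_min = 4/(20/657) = 131.4000
κ_2(A)·‖δb‖/‖b‖ = 0.5407
solve Ax = b  →  x = [-30.8912 -0.7900 -57.9847]
‖b‖₂ = 3.7417 and ‖x‖₂ = 65.7048
re-solving with b+δb shifts x by Δx of norm 0.5058
relative error = 0.0077
tightness: 0.0077 against a bound of 0.5407 (unrounded ratio ≈ 0.0142)


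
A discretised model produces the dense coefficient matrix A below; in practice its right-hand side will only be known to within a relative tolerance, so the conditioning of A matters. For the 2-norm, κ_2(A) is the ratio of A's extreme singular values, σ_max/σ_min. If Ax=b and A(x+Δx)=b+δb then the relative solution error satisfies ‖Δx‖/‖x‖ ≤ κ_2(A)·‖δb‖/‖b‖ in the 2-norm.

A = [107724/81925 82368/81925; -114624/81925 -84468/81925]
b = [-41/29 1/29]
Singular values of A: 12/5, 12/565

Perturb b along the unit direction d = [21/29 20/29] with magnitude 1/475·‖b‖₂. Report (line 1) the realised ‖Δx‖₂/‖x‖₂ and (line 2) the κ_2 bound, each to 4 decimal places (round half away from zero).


0.0030
0.2379

from the listed singular values, σ₁ = 12/5, σ_n = 12/565
κ = σ_max/σ_min = (12/5)/(12/565) = 113.0000
perturbation bound = 113.0000·1/475 = 0.2379
solve Ax = b  →  x = [27.9167 -37.9167]
‖b‖₂ = 1.4142 and ‖x‖₂ = 47.0852
δb = ε·‖b‖·d = [0.0022 0.0021]; solving A·Δx = δb gives ‖Δx‖ = 0.1402
relative error = 0.0030
realised/bound (from unrounded values) ≈ 0.0125


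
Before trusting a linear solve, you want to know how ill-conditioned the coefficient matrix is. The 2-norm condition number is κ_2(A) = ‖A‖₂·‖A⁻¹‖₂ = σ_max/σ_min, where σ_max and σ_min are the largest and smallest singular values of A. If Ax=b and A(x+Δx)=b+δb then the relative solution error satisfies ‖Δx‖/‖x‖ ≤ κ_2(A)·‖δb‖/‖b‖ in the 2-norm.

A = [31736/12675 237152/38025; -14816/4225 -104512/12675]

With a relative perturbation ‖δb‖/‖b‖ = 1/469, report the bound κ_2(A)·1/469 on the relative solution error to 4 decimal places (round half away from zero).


0.2183

M = AᵀA = [119311936/6426225 171698432/3855735; 171698432/3855735 6181835776/57836025]. tr(M)=1717312/13689, det(M)=12845056/8555625
λ_max, λ_min = (1717312/13689 ± √1842521971953664/117117950625)/2 = 3136/25, 4096/342225
κ_2(A) = √(λ_max/λ_min) = √((3136/25) / (4096/342225)) = 102.3750
worst-case relative error ≤ 102.3750 × 1/469 = 0.2183


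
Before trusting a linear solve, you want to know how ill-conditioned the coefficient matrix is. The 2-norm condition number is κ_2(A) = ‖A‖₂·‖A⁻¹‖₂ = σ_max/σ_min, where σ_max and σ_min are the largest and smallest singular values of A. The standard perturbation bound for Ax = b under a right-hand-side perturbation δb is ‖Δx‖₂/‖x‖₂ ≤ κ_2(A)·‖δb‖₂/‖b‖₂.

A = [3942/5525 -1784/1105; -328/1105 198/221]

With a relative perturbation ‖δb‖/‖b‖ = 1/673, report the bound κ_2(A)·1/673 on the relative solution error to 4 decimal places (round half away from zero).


0.0371

M = AᵀA = [4852/8125 -2304/1625; -2304/1625 1108/325]. tr(M)=2504/625, det(M)=16/625
char-poly roots: 4 and 4/625
κ_2(A) = √(λ_max/λ_min) = √(4 / (4/625)) = 25.0000
perturbation bound = 25.0000·1/673 = 0.0371


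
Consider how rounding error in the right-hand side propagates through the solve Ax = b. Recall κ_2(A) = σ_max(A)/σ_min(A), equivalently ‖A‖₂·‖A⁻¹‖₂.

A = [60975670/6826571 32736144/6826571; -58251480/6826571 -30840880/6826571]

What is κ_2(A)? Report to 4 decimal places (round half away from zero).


M = AᵀA = [8455728007300/55412689201 4509673267680/55412689201; 4509673267680/55412689201 2405249706496/55412689201]. tr(M)=37581237764/191739409, det(M)=61465600/191739409
solving λ² − 37581237764/191739409·λ + 61465600/191739409 = 0 gives λ = 196, 313600/191739409
κ = σ_max/σ_min = 14/(560/13847) = 346.1750

346.1750


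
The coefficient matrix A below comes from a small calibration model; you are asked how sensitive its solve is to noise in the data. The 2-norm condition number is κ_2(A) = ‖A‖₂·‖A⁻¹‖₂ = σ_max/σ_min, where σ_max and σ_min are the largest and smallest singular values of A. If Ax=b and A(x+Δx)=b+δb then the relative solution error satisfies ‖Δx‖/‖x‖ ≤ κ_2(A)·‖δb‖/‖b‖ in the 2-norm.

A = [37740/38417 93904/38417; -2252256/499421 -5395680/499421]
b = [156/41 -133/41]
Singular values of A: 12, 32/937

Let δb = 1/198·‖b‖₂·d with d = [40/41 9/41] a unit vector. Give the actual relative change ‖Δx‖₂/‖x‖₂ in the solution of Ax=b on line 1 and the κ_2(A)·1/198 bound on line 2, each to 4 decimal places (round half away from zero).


from the listed singular values, σ₁ = 12, σ_n = 32/937
κ = σ_max/σ_min = 12/(32/937) = 351.3750
worst-case relative error ≤ 351.3750 × 1/198 = 1.7746
solve Ax = b  →  x = [-80.9583 34.0938]
2-norm of b is 5.0000; of x, 87.8444
with δb = [0.0246 0.0055], A·Δx = δb → ‖Δx‖ = 0.7394
dividing the unrounded norms, ‖Δx‖/‖x‖ = 0.0084
so the bound overstates the realised error by a factor of ≈ 210.8265 (computed from the unrounded values)

0.0084
1.7746


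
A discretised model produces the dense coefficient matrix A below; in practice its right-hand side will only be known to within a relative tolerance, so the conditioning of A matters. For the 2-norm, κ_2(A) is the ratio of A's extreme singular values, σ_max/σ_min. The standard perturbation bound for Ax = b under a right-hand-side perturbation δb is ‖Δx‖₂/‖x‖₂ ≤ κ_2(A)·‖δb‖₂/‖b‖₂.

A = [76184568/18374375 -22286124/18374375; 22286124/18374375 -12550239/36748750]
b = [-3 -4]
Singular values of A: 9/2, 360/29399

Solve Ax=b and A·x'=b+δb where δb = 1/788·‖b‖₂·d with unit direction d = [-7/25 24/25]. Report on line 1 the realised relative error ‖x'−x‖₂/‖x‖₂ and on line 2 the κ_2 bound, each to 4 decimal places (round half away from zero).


0.0021
0.4664

largest singular value 9/2, smallest 360/29399
κ_2(A) = (9/2) / (360/29399) = 367.4875
κ_2(A)·‖δb‖/‖b‖ = 0.4664
solve Ax = b  →  x = [-69.4510 -234.9431]
2-norm of b is 5.0000; of x, 244.9933
δb = ε·‖b‖·d = [-0.0018 0.0061]; solving A·Δx = δb gives ‖Δx‖ = 0.5182
relative error = 0.0021
realised/bound (from unrounded values) ≈ 0.0045


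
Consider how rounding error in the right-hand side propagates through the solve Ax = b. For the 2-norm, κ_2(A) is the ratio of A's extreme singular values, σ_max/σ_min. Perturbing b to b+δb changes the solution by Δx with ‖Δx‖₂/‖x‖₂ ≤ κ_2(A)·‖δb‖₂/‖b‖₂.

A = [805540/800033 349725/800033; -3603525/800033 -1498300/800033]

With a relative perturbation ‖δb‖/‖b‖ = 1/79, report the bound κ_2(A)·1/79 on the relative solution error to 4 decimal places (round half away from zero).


3.8000

form AᵀA = [8110819225/380757169 3379464000/380757169; 3379464000/380757169 1408215625/380757169] with trace 56325650/2253001 and determinant 15625/2253001
char-poly roots: 25 and 625/2253001
κ = σ_max/σ_min = 5/(25/1501) = 300.2000
perturbation bound = 300.2000·1/79 = 3.8000


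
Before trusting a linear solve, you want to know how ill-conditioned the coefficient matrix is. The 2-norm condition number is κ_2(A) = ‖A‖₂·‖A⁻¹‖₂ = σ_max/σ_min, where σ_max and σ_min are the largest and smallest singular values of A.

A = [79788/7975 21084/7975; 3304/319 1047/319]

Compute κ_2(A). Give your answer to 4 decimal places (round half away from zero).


41.2500

M = AᵀA = [15682384/75625 4571112/75625; 4571112/75625 1343241/75625]. tr(M)=27241/121, det(M)=3600/121
solving λ² − 27241/121·λ + 3600/121 = 0 gives λ = 225, 16/121
so κ_2 = √(225 / (16/121)) = 41.2500


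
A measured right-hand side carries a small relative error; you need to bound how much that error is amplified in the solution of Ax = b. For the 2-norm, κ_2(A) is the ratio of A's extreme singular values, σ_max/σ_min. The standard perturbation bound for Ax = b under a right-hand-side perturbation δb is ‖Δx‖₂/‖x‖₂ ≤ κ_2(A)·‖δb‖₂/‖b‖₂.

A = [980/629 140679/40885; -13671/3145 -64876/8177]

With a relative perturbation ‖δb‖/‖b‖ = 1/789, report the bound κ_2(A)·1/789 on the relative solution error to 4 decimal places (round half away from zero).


M = AᵀA = [210906241/9891025 78829632/1978205; 78829632/1978205 739721689/9891025]. tr(M)=657874/6845, det(M)=5764801/855625
λ_max, λ_min = (657874/6845 ± √10788386946624/1171350625)/2 = 2401/25, 2401/34225
σ_max=√(2401/25)=(49/5), σ_min=√(2401/34225)=(49/185) → κ = 37.0000
worst-case relative error ≤ 37.0000 × 1/789 = 0.0469

0.0469


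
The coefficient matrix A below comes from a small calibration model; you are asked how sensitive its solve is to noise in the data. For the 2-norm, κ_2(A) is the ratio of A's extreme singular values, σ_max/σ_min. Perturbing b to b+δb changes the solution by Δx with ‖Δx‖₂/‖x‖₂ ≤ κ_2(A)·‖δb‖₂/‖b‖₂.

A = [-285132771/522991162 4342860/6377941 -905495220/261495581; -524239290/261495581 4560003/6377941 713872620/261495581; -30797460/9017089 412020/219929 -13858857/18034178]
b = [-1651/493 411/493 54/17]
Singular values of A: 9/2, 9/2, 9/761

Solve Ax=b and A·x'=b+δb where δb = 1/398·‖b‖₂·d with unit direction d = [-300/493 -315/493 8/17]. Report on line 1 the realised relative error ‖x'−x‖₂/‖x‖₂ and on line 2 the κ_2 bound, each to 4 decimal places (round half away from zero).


0.0039
0.9560

from the listed singular values, σ₁ = 9/2, σ_n = 9/761
κ = σ_max/σ_min = (9/2)/(9/761) = 380.5000
worst-case relative error ≤ 380.5000 × 1/398 = 0.9560
solve Ax = b  →  x = [115.9321 224.0327 26.7681]
‖b‖₂ = 4.6904 and ‖x‖₂ = 253.6679
with δb = [-0.0072 -0.0075 0.0055], A·Δx = δb → ‖Δx‖ = 0.9965
relative error = 0.0039
realised/bound (from unrounded values) ≈ 0.0041


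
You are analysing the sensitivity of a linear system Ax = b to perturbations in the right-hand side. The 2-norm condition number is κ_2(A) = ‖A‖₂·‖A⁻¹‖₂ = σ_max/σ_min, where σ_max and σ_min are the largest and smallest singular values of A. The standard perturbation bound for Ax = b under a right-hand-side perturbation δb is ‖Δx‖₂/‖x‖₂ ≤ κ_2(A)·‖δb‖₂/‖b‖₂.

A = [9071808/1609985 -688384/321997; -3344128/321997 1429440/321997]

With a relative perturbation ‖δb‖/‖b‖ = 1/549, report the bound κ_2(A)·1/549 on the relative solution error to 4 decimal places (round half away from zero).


AᵀA = [96320868352/689925925 -8023965696/137985185; -8023965696/137985185 669995008/27597037]; tr = 8697749504/53071225, det = 16777216/2122849
solving λ² − 8697749504/53071225·λ + 16777216/2122849 = 0 gives λ = 4096/25, 102400/2122849
so κ_2 = √((4096/25) / (102400/2122849)) = 58.2800
perturbation bound = 58.2800·1/549 = 0.1062

0.1062


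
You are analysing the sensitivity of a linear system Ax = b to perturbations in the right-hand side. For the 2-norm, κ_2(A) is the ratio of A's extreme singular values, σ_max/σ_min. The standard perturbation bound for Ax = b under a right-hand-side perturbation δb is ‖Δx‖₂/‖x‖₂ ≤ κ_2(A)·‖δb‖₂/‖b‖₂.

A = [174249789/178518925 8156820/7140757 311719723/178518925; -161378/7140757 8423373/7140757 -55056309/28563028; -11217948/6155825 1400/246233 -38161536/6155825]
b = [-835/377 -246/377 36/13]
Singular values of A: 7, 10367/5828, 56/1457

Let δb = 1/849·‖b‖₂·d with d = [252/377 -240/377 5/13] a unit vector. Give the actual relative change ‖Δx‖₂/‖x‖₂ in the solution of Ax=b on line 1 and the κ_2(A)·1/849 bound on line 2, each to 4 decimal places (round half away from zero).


σ_max = 7, σ_min = 56/1457
κ = σ_max/σ_min = 7/(56/1457) = 182.1250
κ_2(A)·‖δb‖/‖b‖ = 0.2145
solve Ax = b  →  x = [-0.5351 -1.0378 -0.2903]
2-norm of b is 3.6056; of x, 1.2032
with δb = [0.0028 -0.0027 0.0016], A·Δx = δb → ‖Δx‖ = 0.1105
realised ‖Δx‖/‖x‖ = 0.0918
realised/bound (from unrounded values) ≈ 0.4281

0.0918
0.2145


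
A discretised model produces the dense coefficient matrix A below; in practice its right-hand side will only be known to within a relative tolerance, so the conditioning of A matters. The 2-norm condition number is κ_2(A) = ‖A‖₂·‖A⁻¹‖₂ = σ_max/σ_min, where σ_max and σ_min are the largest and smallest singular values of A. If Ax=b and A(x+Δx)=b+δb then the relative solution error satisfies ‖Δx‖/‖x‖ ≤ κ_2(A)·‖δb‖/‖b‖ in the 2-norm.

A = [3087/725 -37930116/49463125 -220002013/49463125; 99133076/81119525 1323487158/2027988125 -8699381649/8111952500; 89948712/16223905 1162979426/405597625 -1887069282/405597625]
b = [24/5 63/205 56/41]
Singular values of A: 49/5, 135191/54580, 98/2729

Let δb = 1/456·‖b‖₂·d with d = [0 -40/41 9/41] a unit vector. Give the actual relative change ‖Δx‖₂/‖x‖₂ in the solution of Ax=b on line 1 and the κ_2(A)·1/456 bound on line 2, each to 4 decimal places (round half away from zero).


0.2389
0.5985

σ_max = 49/5, σ_min = 98/2729
κ_2(A) = (49/5) / (98/2729) = 272.9000
κ_2(A)·‖δb‖/‖b‖ = 0.5985
solve Ax = b  →  x = [0.2956 -1.0839 -0.6094]
2-norm of b is 5.0000; of x, 1.2781
with δb = [0.0000 -0.0107 0.0024], A·Δx = δb → ‖Δx‖ = 0.3053
realised ‖Δx‖/‖x‖ = 0.2389
so the bound overstates the realised error by a factor of ≈ 2.5051 (computed from the unrounded values)


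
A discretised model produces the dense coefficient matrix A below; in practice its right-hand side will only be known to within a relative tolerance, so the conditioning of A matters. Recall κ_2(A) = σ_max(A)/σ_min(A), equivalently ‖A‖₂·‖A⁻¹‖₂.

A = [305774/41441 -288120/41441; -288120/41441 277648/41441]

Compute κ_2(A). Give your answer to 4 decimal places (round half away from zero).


178.6250

AᵀA = [6086581844/59219189 -5796398160/59219189; -5796398160/59219189 5520742976/59219189]; tr = 400252580/2042041, det = 2458624/2042041
solving λ² − 400252580/2042041·λ + 2458624/2042041 = 0 gives λ = 196, 12544/2042041
κ = σ_max/σ_min = 14/(112/1429) = 178.6250


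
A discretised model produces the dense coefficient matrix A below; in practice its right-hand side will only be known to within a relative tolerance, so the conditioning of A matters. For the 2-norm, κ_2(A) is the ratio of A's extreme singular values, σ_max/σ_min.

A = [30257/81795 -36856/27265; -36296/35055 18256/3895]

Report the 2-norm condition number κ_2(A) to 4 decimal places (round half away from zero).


74.8125

M = AᵀA = [2911678225/2408551929 -1432553000/267616881; -1432553000/267616881 707566400/29735209]. tr(M)=35826625/1432809, det(M)=160000/1432809
solving λ² − 35826625/1432809·λ + 160000/1432809 = 0 gives λ = 25, 6400/1432809
so κ_2 = √(25 / (6400/1432809)) = 74.8125


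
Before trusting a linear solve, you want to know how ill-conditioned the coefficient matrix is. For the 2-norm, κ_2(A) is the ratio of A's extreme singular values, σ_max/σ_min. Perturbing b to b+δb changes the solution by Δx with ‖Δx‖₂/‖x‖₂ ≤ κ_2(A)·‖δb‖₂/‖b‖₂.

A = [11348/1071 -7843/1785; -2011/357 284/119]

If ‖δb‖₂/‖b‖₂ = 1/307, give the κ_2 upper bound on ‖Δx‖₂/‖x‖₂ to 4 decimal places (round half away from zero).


M = AᵀA = [571537/3969 -396896/6615; -396896/6615 275641/11025]. tr(M)=16769194/99225, det(M)=28561/99225
eigenvalues of AᵀA: λ = (tr ± √(tr²−4·det))/2 = 169, 169/99225
κ = σ_max/σ_min = 13/(13/315) = 315.0000
κ_2(A)·‖δb‖/‖b‖ = 1.0261

1.0261


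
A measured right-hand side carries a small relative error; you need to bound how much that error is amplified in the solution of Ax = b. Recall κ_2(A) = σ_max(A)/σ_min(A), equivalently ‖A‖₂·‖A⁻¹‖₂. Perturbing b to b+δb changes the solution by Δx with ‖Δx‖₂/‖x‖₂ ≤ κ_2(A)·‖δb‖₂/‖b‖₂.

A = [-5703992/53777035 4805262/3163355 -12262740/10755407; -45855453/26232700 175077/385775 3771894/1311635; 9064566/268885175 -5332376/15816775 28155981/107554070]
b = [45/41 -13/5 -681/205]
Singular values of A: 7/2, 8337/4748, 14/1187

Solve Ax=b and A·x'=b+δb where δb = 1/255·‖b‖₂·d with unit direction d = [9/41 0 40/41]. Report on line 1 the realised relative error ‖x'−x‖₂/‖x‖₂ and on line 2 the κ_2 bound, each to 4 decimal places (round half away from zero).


0.0057
1.1637

from the listed singular values, σ₁ = 7/2, σ_n = 14/1187
κ_2(A) = (7/2) / (14/1187) = 296.7500
worst-case relative error ≤ 296.7500 × 1/255 = 1.1637
solve Ax = b  →  x = [-206.9586 -97.3040 -111.3494]
‖b‖ = 4.3589, ‖x‖ = 254.3592
re-solving with b+δb shifts x by Δx of norm 1.4493
realised ‖Δx‖/‖x‖ = 0.0057
so the bound overstates the realised error by a factor of ≈ 204.2390 (computed from the unrounded values)


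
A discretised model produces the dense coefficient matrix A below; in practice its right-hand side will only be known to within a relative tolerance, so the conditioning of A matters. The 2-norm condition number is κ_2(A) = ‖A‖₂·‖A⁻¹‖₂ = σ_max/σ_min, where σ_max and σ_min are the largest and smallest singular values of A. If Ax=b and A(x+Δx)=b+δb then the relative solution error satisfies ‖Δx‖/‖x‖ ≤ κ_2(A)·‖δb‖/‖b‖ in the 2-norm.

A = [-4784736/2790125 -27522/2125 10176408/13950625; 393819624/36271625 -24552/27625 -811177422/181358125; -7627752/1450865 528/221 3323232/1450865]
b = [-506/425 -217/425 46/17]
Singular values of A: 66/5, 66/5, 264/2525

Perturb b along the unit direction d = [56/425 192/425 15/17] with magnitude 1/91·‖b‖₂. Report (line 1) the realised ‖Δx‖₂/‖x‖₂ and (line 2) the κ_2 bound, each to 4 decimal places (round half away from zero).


0.0165
1.3874

σ_max = 66/5, σ_min = 264/2525
condition number: (66/5) ÷ (264/2525) = 126.2500
bound on ‖Δx‖/‖x‖: κ·ε = 126.2500·1/91 = 1.3874
solve Ax = b  →  x = [7.2550 0.1282 17.6999]
‖b‖ = 3.0000, ‖x‖ = 19.1295
δb = ε·‖b‖·d = [0.0043 0.0149 0.0291]; solving A·Δx = δb gives ‖Δx‖ = 0.3153
relative error = 0.0165
realised/bound (from unrounded values) ≈ 0.0119


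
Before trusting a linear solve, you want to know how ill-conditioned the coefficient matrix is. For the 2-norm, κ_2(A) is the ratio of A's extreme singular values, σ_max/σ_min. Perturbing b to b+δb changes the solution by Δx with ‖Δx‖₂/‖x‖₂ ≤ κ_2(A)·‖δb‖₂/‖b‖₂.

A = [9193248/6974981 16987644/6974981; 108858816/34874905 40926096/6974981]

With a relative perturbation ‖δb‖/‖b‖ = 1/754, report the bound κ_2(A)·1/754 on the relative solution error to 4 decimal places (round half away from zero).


AᵀA = [82622112666624/7196798809225 30982393344384/1439359761845; 30982393344384/1439359761845 11618493387408/287871952369]; tr = 1290949644816/24902418025, det = 429981696/24902418025
eigenvalues of AᵀA: λ = (tr ± √(tr²−4·det))/2 = 1296/25, 331776/996096721
κ_2(A) = √(λ_max/λ_min) = √((1296/25) / (331776/996096721)) = 394.5125
bound on ‖Δx‖/‖x‖: κ·ε = 394.5125·1/754 = 0.5232

0.5232


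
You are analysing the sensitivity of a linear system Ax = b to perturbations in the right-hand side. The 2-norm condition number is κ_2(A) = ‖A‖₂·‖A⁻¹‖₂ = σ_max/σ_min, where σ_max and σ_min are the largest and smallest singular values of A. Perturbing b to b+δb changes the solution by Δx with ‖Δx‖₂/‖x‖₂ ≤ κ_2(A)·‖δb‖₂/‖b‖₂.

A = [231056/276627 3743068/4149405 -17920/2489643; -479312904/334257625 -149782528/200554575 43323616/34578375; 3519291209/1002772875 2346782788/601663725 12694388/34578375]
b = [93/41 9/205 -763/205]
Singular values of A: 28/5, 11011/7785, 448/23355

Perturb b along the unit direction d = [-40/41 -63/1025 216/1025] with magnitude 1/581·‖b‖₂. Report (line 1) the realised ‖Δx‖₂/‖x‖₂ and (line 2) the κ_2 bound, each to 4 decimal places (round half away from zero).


0.0025
0.5025

from the listed singular values, σ₁ = 28/5, σ_n = 448/23355
κ_2(A) = (28/5) / (448/23355) = 291.9375
κ_2(A)·‖δb‖/‖b‖ = 0.5025
solve Ax = b  →  x = [-104.7125 98.9864 -60.8046]
‖b‖ = 4.3589, ‖x‖ = 156.3976
δb = ε·‖b‖·d = [-0.0073 -0.0005 0.0016]; solving A·Δx = δb gives ‖Δx‖ = 0.3911
relative error = 0.0025
realised/bound (from unrounded values) ≈ 0.0050


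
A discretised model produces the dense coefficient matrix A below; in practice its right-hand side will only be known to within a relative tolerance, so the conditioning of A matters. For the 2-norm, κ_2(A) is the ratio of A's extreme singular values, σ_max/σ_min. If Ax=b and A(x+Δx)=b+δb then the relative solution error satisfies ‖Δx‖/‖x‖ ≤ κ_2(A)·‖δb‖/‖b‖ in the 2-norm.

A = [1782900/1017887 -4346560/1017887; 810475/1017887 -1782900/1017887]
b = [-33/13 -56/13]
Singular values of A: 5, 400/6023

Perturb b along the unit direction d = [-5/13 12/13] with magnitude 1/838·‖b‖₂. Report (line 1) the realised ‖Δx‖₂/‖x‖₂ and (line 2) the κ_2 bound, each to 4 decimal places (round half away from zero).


0.0020
0.0898

largest singular value 5, smallest 400/6023
condition number: 5 ÷ (400/6023) = 75.2875
bound on ‖Δx‖/‖x‖: κ·ε = 75.2875·1/838 = 0.0898
solve Ax = b  →  x = [-42.0054 -16.6356]
2-norm of b is 5.0000; of x, 45.1796
δb = ε·‖b‖·d = [-0.0023 0.0055]; solving A·Δx = δb gives ‖Δx‖ = 0.0898
realised ‖Δx‖/‖x‖ = 0.0020
realised/bound (from unrounded values) ≈ 0.0221


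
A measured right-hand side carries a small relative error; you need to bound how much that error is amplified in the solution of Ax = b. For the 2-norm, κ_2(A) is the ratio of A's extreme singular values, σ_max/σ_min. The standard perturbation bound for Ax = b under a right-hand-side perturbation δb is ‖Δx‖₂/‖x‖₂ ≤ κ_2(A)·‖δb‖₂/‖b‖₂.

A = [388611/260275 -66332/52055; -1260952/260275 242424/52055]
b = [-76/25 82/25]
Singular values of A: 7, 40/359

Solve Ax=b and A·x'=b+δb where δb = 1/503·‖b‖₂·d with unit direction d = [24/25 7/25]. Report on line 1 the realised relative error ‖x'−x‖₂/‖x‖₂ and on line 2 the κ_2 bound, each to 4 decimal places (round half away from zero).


0.0044
0.1249

σ_max = 7, σ_min = 40/359
κ_2(A) = 7 / (40/359) = 62.8250
perturbation bound = 62.8250·1/503 = 0.1249
solve Ax = b  →  x = [-12.7931 -12.6042]
2-norm of b is 4.4721; of x, 17.9591
re-solving with b+δb shifts x by Δx of norm 0.0798
dividing the unrounded norms, ‖Δx‖/‖x‖ = 0.0044
realised/bound (from unrounded values) ≈ 0.0356


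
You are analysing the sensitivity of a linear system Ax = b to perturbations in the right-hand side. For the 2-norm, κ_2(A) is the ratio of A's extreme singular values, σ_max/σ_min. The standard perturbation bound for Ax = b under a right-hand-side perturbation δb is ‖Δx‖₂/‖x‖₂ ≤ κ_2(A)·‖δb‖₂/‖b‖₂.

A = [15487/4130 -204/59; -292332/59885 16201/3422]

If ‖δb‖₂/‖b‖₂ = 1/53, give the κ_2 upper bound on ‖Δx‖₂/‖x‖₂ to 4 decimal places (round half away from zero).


M = AᵀA = [21741738481/573794116 -739308240/20492647; -739308240/20492647 402468625/11710084]. tr(M)=24650833/341138, det(M)=2088025/2729104
solving λ² − 24650833/341138·λ + 2088025/2729104 = 0 gives λ = 289/4, 7225/682276
σ_max=√(289/4)=(17/2), σ_min=√(7225/682276)=(85/826) → κ = 82.6000
bound on ‖Δx‖/‖x‖: κ·ε = 82.6000·1/53 = 1.5585

1.5585


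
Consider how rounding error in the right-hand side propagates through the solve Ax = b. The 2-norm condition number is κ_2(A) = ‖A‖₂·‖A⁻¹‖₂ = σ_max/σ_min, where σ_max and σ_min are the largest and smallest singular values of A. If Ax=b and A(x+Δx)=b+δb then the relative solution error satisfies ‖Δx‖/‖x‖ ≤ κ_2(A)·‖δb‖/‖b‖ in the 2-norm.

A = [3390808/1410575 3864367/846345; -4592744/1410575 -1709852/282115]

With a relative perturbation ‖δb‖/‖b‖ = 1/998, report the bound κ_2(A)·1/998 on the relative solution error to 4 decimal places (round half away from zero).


M = AᵀA = [1303635053696/79588873225 1466482563208/47753323935; 1466482563208/47753323935 1649827082713/28651994361]. tr(M)=183316237201/2478546225, det(M)=218803264/2478546225
solving λ² − 183316237201/2478546225·λ + 218803264/2478546225 = 0 gives λ = 1849/25, 118336/99141849
σ_max=√(1849/25)=(43/5), σ_min=√(118336/99141849)=(344/9957) → κ = 248.9250
bound on ‖Δx‖/‖x‖: κ·ε = 248.9250·1/998 = 0.2494

0.2494


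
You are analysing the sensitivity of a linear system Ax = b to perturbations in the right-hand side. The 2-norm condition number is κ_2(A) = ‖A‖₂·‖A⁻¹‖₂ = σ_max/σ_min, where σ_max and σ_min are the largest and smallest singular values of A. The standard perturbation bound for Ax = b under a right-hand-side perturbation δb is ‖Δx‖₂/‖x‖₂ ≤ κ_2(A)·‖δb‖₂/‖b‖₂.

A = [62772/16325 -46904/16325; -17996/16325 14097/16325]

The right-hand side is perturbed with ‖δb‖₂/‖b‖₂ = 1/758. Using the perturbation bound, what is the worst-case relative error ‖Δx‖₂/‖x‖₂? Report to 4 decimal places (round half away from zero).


0.2154

M = AᵀA = [6822688/426409 -5116716/426409; -5116716/426409 3837937/426409]. tr(M)=10660625/426409, det(M)=10000/426409
solving λ² − 10660625/426409·λ + 10000/426409 = 0 gives λ = 25, 400/426409
so κ_2 = √(25 / (400/426409)) = 163.2500
perturbation bound = 163.2500·1/758 = 0.2154


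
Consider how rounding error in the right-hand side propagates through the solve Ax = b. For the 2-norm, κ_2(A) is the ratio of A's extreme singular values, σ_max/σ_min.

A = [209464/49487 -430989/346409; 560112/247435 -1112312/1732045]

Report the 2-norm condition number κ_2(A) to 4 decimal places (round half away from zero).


AᵀA = [4880984896/211848025 -9965177496/1482936175; -9965177496/1482936175 20349570721/10380553225]; tr = 10380713225/415222129, det = 4000000/415222129
λ_max, λ_min = (10380713225/415222129 ± √107752563505625900625/172409416411292641)/2 = 25, 160000/415222129
σ_max=√25=5, σ_min=√(160000/415222129)=(400/20377) → κ = 254.7125

254.7125


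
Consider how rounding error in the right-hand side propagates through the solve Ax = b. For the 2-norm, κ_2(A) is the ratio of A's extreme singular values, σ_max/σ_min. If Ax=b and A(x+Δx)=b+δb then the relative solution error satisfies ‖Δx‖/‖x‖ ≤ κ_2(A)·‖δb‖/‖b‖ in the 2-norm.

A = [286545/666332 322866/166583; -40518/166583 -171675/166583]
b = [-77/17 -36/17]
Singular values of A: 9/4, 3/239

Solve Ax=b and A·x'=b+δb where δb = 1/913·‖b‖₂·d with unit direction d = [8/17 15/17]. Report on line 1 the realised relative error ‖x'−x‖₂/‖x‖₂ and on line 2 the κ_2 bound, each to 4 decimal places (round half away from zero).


σ_max = 9/4, σ_min = 3/239
κ_2(A) = (9/4) / (3/239) = 179.2500
perturbation bound = 179.2500·1/913 = 0.1963
solve Ax = b  →  x = [310.6016 -71.2520]
2-norm of b is 5.0000; of x, 318.6695
re-solving with b+δb shifts x by Δx of norm 0.4363
realised ‖Δx‖/‖x‖ = 0.0014
realised/bound (from unrounded values) ≈ 0.0070

0.0014
0.1963


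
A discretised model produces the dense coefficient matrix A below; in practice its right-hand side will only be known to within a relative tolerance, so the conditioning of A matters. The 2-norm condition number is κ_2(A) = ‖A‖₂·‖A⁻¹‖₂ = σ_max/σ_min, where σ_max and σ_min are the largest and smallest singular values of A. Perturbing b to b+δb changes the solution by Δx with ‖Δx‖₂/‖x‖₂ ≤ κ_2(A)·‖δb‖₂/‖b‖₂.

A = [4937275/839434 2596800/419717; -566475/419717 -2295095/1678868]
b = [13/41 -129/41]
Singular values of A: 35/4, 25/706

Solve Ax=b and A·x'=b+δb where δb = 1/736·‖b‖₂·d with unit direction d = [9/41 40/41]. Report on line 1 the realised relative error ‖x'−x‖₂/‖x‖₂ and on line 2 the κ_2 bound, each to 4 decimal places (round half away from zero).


σ_max = 35/4, σ_min = 25/706
κ_2(A) = (35/4) / (25/706) = 247.1000
κ_2(A)·‖δb‖/‖b‖ = 0.3357
solve Ax = b  →  x = [61.4278 -58.3448]
‖b‖₂ = 3.1623 and ‖x‖₂ = 84.7201
δb = ε·‖b‖·d = [0.0009 0.0042]; solving A·Δx = δb gives ‖Δx‖ = 0.1213
relative error = 0.0014
realised/bound (from unrounded values) ≈ 0.0043

0.0014
0.3357


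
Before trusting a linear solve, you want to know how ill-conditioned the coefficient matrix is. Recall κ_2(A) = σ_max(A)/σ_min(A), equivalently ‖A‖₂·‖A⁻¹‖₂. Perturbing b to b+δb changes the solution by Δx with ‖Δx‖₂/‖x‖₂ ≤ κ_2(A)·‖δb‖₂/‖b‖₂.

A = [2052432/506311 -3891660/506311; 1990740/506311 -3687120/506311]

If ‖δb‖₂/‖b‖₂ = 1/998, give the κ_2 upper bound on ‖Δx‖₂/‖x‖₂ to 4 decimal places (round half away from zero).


AᵀA = [9721192464/304816681 -18225285120/304816681; -18225285120/304816681 34173450000/304816681]; tr = 151884576/1054729, det = 518400/1054729
solving λ² − 151884576/1054729·λ + 518400/1054729 = 0 gives λ = 144, 3600/1054729
κ = σ_max/σ_min = 12/(60/1027) = 205.4000
perturbation bound = 205.4000·1/998 = 0.2058

0.2058


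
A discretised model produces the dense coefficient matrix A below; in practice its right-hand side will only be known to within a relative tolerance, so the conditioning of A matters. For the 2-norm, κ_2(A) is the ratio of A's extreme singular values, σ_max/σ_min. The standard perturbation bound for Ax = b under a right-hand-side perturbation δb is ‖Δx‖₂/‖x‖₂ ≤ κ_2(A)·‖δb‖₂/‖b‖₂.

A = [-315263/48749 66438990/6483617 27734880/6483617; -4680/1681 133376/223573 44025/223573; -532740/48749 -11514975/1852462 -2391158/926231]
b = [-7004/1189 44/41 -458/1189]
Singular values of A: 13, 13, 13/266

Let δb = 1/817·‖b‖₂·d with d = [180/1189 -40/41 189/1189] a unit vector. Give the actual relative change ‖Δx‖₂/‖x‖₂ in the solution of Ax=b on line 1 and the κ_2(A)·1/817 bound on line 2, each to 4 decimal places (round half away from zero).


largest singular value 13, smallest 13/266
κ = σ_max/σ_min = 13/(13/266) = 266.0000
perturbation bound = 266.0000·1/817 = 0.3256
solve Ax = b  →  x = [0.2326 15.4002 -37.9166]
‖b‖ = 6.0000, ‖x‖ = 40.9254
δb = ε·‖b‖·d = [0.0011 -0.0072 0.0012]; solving A·Δx = δb gives ‖Δx‖ = 0.1503
dividing the unrounded norms, ‖Δx‖/‖x‖ = 0.0037
so the bound overstates the realised error by a factor of ≈ 88.6717 (computed from the unrounded values)

0.0037
0.3256


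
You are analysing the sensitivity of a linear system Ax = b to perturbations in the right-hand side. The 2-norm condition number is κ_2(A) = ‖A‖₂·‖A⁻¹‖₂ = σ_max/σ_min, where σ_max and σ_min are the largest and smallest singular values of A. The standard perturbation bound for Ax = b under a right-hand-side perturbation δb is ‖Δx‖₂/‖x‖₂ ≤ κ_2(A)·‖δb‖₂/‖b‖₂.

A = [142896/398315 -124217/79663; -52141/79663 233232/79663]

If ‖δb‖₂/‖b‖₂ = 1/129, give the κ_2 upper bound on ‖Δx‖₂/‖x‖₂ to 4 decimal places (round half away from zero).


M = AᵀA = [88386363841/158654839225 -78554860992/31730967845; -78554860992/31730967845 69827028913/6346193569]. tr(M)=1091054186/94381225, det(M)=83521/94381225
eigenvalues of AᵀA: λ = (tr ± √(tr²−4·det))/2 = 289/25, 289/3775249
so κ_2 = √((289/25) / (289/3775249)) = 388.6000
bound on ‖Δx‖/‖x‖: κ·ε = 388.6000·1/129 = 3.0124

3.0124


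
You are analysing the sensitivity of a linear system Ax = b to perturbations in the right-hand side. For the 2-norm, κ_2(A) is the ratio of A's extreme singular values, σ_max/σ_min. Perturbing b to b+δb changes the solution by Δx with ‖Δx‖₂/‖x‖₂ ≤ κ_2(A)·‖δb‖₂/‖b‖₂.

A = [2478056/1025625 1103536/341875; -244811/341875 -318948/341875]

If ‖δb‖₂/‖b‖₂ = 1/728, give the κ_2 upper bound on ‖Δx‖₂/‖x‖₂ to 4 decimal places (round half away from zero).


form AᵀA = [10688245393/1683050625 4750191908/561016875; 4750191908/561016875 2111231248/187005625] with trace 237514613/13464405 and determinant 614656/187005625
solving λ² − 237514613/13464405·λ + 614656/187005625 = 0 gives λ = 441/25, 12544/67322025
so κ_2 = √((441/25) / (12544/67322025)) = 307.6875
bound on ‖Δx‖/‖x‖: κ·ε = 307.6875·1/728 = 0.4226

0.4226


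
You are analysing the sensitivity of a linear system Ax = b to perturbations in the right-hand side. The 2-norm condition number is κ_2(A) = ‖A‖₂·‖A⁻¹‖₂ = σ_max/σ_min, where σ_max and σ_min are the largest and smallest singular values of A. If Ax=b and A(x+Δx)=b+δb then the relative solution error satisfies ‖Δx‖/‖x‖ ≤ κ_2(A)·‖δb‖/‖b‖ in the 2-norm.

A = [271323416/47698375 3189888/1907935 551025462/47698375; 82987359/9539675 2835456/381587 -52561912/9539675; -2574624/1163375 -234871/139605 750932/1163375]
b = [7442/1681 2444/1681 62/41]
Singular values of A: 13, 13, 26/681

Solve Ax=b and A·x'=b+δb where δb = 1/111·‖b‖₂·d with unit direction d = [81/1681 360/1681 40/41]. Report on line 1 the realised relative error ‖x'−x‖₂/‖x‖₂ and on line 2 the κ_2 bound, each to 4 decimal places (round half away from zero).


0.0221
3.0676

largest singular value 13, smallest 26/681
κ_2(A) = 13 / (26/681) = 340.5000
worst-case relative error ≤ 340.5000 × 1/111 = 3.0676
solve Ax = b  →  x = [-29.9692 42.0000 9.0615]
‖b‖₂ = 4.8990 and ‖x‖₂ = 52.3857
δb = ε·‖b‖·d = [0.0021 0.0095 0.0431]; solving A·Δx = δb gives ‖Δx‖ = 1.1560
realised ‖Δx‖/‖x‖ = 0.0221
tightness: 0.0221 against a bound of 3.0676 (unrounded ratio ≈ 0.0072)
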